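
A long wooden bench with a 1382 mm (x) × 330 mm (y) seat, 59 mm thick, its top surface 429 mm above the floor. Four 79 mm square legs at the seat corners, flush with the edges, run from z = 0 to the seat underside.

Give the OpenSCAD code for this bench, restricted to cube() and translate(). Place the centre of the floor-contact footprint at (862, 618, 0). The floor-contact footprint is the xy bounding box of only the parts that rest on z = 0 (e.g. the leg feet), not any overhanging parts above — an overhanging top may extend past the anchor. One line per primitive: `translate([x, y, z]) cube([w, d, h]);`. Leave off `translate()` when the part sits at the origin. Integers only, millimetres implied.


// leg_h = 429 − 59 = 370
translate([171, 453, 370]) cube([1382, 330, 59]);
translate([171, 453, 0]) cube([79, 79, 370]);
translate([171, 704, 0]) cube([79, 79, 370]);
translate([1474, 453, 0]) cube([79, 79, 370]);
translate([1474, 704, 0]) cube([79, 79, 370]);


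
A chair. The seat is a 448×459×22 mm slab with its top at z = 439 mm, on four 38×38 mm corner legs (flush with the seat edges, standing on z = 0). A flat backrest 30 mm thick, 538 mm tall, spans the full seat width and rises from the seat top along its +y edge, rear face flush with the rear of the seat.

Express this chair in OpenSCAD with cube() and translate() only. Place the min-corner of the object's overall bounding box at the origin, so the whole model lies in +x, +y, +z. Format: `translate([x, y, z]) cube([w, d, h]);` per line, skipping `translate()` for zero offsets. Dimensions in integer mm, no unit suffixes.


translate([0, 0, 417]) cube([448, 459, 22]);
cube([38, 38, 417]);
translate([410, 0, 0]) cube([38, 38, 417]);
translate([0, 421, 0]) cube([38, 38, 417]);
translate([410, 421, 0]) cube([38, 38, 417]);
translate([0, 429, 439]) cube([448, 30, 538]);


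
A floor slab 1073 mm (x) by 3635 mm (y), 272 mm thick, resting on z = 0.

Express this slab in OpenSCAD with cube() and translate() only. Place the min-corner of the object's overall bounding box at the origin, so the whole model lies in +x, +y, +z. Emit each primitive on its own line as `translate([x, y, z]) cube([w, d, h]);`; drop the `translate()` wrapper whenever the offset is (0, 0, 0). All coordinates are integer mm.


cube([1073, 3635, 272]);


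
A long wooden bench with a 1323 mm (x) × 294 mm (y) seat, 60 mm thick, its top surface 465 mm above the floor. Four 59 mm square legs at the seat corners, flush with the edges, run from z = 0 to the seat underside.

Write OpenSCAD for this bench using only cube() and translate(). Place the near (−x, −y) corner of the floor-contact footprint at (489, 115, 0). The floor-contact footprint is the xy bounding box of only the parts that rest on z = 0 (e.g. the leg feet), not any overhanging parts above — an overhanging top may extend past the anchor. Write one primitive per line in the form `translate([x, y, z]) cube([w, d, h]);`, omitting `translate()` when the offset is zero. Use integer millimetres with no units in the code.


// leg_h = 465 − 60 = 405
translate([489, 115, 405]) cube([1323, 294, 60]);
translate([489, 115, 0]) cube([59, 59, 405]);
translate([489, 350, 0]) cube([59, 59, 405]);
translate([1753, 115, 0]) cube([59, 59, 405]);
translate([1753, 350, 0]) cube([59, 59, 405]);


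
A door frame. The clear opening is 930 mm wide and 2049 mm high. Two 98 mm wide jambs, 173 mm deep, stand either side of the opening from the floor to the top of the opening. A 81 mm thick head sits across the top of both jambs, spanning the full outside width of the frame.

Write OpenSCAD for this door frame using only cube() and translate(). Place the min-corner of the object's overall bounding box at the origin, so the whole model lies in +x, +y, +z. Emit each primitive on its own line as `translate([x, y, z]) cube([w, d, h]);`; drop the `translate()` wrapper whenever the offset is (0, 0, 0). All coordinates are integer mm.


cube([98, 173, 2049]);
translate([1028, 0, 0]) cube([98, 173, 2049]);
translate([0, 0, 2049]) cube([1126, 173, 81]);


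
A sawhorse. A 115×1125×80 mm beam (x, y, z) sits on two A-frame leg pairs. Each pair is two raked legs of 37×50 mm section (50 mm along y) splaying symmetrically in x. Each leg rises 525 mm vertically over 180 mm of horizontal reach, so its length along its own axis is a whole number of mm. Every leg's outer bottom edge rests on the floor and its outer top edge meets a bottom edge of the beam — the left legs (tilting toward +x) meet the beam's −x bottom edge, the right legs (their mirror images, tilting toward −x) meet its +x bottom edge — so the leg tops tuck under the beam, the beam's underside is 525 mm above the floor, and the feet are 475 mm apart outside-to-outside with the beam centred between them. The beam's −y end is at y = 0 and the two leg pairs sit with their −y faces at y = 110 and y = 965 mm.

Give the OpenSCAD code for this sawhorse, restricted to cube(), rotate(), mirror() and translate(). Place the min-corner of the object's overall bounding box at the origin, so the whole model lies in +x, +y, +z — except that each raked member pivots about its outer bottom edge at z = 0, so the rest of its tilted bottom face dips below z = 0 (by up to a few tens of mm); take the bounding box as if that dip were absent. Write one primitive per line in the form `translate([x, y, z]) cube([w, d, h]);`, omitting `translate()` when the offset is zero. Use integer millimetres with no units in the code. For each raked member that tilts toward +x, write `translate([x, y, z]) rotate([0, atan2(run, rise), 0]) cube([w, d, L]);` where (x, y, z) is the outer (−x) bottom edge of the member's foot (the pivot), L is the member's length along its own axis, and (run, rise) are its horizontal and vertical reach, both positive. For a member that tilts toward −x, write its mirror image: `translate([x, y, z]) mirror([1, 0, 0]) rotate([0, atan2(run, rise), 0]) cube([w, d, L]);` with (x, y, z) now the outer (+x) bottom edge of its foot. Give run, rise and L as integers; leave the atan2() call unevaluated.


// leg length = √(180² + 525²) = 555
// right-leg outer foot x = 2·180 + 115 = 475
// beam min-corner = (180, 0, 525)
translate([180, 0, 525]) cube([115, 1125, 80]);
translate([0, 110, 0]) rotate([0, atan2(180, 525), 0]) cube([37, 50, 555]);
translate([475, 110, 0]) mirror([1, 0, 0]) rotate([0, atan2(180, 525), 0]) cube([37, 50, 555]);
translate([0, 965, 0]) rotate([0, atan2(180, 525), 0]) cube([37, 50, 555]);
translate([475, 965, 0]) mirror([1, 0, 0]) rotate([0, atan2(180, 525), 0]) cube([37, 50, 555]);


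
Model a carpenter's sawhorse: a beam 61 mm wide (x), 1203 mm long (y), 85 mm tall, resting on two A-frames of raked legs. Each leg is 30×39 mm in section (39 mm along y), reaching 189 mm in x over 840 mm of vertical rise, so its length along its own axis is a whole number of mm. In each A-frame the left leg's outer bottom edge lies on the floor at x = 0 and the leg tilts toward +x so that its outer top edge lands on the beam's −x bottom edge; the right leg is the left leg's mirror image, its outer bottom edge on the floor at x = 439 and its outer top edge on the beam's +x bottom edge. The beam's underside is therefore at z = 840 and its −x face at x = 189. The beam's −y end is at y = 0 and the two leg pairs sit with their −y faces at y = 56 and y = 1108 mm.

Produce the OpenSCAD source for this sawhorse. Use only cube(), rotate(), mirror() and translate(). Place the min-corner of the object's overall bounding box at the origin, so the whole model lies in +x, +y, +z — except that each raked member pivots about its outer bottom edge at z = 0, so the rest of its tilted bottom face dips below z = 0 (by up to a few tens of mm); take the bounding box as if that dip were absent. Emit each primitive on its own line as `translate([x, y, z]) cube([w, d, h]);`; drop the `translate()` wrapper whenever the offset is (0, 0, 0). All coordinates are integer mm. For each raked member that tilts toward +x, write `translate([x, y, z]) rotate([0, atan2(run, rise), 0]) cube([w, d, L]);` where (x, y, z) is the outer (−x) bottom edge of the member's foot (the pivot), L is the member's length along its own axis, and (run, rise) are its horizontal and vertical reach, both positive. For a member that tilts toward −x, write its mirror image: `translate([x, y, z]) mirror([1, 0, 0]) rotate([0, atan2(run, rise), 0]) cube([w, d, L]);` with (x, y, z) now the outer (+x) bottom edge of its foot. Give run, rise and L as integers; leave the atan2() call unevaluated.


translate([189, 0, 840]) cube([61, 1203, 85]);
translate([0, 56, 0]) rotate([0, atan2(189, 840), 0]) cube([30, 39, 861]);
translate([439, 56, 0]) mirror([1, 0, 0]) rotate([0, atan2(189, 840), 0]) cube([30, 39, 861]);
translate([0, 1108, 0]) rotate([0, atan2(189, 840), 0]) cube([30, 39, 861]);
translate([439, 1108, 0]) mirror([1, 0, 0]) rotate([0, atan2(189, 840), 0]) cube([30, 39, 861]);


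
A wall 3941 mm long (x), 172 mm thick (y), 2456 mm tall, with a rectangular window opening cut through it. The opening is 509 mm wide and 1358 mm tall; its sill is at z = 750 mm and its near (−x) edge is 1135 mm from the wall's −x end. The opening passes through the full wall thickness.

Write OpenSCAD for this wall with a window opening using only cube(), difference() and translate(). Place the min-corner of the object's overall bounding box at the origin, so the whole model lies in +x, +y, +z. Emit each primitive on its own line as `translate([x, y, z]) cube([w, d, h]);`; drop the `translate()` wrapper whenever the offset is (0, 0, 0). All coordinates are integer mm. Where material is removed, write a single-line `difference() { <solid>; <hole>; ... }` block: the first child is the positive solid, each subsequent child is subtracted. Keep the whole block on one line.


difference() { cube([3941, 172, 2456]); translate([1135, 0, 750]) cube([509, 172, 1358]); }


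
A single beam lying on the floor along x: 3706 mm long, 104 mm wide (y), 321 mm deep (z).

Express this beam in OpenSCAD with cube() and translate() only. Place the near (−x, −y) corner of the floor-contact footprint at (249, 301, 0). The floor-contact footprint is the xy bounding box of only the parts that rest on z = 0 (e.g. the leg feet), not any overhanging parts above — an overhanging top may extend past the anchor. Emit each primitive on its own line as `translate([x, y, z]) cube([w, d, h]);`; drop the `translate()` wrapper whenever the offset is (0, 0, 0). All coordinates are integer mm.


translate([249, 301, 0]) cube([3706, 104, 321]);


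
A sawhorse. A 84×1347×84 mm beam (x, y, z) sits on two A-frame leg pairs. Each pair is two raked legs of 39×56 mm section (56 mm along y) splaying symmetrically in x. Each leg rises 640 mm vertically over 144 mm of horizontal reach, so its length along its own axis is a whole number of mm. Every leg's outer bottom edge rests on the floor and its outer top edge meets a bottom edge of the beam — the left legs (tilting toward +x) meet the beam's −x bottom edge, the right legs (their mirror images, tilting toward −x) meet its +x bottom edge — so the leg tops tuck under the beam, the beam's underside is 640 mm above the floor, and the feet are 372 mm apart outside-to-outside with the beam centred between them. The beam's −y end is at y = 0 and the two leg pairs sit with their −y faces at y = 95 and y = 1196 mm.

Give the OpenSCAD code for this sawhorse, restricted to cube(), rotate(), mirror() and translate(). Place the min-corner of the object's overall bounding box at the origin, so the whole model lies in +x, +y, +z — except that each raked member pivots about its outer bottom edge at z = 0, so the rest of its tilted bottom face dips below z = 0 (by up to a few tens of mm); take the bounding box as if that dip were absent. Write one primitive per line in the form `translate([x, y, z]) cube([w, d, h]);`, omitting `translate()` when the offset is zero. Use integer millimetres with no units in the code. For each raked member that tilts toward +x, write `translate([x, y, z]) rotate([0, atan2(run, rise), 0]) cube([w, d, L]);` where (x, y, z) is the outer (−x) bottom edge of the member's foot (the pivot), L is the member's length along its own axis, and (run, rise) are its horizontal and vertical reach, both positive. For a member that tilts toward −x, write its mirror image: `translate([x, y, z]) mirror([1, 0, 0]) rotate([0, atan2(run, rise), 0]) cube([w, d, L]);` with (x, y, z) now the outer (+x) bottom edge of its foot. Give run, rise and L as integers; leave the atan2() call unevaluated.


translate([144, 0, 640]) cube([84, 1347, 84]);
translate([0, 95, 0]) rotate([0, atan2(144, 640), 0]) cube([39, 56, 656]);
translate([372, 95, 0]) mirror([1, 0, 0]) rotate([0, atan2(144, 640), 0]) cube([39, 56, 656]);
translate([0, 1196, 0]) rotate([0, atan2(144, 640), 0]) cube([39, 56, 656]);
translate([372, 1196, 0]) mirror([1, 0, 0]) rotate([0, atan2(144, 640), 0]) cube([39, 56, 656]);


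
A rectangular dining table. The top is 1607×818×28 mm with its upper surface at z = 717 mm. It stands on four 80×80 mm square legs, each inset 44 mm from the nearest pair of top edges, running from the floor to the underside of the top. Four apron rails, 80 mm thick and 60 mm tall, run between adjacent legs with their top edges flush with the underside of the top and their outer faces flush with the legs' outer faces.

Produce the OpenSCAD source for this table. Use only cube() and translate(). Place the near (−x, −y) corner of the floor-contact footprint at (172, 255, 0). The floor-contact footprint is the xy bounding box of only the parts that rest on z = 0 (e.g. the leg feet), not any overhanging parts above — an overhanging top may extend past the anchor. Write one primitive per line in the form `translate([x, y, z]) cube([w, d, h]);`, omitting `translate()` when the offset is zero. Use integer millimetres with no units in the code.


translate([128, 211, 689]) cube([1607, 818, 28]);
translate([172, 255, 0]) cube([80, 80, 689]);
translate([1611, 255, 0]) cube([80, 80, 689]);
translate([172, 905, 0]) cube([80, 80, 689]);
translate([1611, 905, 0]) cube([80, 80, 689]);
translate([252, 255, 629]) cube([1359, 80, 60]);
translate([252, 905, 629]) cube([1359, 80, 60]);
translate([172, 335, 629]) cube([80, 570, 60]);
translate([1611, 335, 629]) cube([80, 570, 60]);


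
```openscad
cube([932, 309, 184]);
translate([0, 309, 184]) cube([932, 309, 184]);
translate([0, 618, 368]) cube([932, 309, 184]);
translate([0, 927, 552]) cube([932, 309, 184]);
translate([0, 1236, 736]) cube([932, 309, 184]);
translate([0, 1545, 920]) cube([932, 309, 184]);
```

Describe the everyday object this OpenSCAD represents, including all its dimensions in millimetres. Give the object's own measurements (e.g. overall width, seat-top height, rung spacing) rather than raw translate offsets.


A straight staircase of 6 solid steps. Each step is 932 mm wide (x), 309 mm deep (y, the going) and 184 mm tall (the rise). The first step rests on the floor; each subsequent step sits one going further in +y and one rise higher in +z, directly behind and above the previous step with no overlap.


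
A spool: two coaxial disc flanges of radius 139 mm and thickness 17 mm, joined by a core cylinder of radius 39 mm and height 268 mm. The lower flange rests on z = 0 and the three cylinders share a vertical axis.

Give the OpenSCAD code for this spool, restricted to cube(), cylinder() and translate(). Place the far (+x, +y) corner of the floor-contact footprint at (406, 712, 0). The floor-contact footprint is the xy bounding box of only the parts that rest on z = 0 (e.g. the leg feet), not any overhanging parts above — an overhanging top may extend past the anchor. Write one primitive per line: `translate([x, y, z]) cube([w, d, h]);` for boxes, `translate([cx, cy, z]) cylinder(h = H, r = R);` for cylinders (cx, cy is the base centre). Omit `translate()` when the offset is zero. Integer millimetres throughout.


translate([267, 573, 0]) cylinder(h = 17, r = 139);
translate([267, 573, 17]) cylinder(h = 268, r = 39);
translate([267, 573, 285]) cylinder(h = 17, r = 139);


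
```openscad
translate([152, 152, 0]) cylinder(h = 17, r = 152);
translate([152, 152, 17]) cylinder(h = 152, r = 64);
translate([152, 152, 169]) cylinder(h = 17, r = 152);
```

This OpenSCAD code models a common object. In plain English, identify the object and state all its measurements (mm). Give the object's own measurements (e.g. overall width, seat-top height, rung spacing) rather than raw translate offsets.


A spool: two coaxial disc flanges of radius 152 mm and thickness 17 mm, joined by a core cylinder of radius 64 mm and height 152 mm. The lower flange rests on z = 0 and the three cylinders share a vertical axis.


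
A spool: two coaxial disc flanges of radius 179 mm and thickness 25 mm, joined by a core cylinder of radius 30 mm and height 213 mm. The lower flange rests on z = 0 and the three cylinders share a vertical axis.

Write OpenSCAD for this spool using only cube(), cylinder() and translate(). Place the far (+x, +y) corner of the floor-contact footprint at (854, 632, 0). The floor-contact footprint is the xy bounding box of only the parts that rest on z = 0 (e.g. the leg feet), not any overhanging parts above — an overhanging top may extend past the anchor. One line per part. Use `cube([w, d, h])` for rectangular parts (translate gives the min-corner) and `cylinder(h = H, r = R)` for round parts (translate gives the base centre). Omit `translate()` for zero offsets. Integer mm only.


translate([675, 453, 0]) cylinder(h = 25, r = 179);
translate([675, 453, 25]) cylinder(h = 213, r = 30);
translate([675, 453, 238]) cylinder(h = 25, r = 179);


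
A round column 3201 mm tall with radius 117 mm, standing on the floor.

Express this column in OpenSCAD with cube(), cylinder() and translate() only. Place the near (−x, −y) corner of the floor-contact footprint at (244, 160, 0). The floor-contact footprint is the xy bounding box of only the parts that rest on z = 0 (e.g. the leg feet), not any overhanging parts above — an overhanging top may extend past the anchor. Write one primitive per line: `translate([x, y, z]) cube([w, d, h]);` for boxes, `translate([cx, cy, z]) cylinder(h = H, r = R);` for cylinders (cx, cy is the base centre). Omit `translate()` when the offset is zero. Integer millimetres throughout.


translate([361, 277, 0]) cylinder(h = 3201, r = 117);


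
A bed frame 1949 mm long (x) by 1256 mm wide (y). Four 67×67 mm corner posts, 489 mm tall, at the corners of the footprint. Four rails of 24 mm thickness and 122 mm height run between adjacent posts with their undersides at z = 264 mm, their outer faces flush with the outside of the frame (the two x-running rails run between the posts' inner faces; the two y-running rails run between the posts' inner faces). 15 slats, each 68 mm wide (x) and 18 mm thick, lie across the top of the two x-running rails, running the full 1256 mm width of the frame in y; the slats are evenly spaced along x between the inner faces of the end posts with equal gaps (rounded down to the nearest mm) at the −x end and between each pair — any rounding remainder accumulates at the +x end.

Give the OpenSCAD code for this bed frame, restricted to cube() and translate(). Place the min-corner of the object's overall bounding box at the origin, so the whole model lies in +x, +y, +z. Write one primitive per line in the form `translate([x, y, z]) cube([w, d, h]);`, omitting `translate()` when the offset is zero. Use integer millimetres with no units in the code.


// slat z = rail_z + rail_h = 264 + 122 = 386
// slat gap = ⌊(1815 − 15·68) / 16⌋ = 49
cube([67, 67, 489]);
translate([0, 1189, 0]) cube([67, 67, 489]);
translate([1882, 0, 0]) cube([67, 67, 489]);
translate([1882, 1189, 0]) cube([67, 67, 489]);
translate([67, 0, 264]) cube([1815, 24, 122]);
translate([67, 1232, 264]) cube([1815, 24, 122]);
translate([0, 67, 264]) cube([24, 1122, 122]);
translate([1925, 67, 264]) cube([24, 1122, 122]);
translate([116, 0, 386]) cube([68, 1256, 18]);
translate([233, 0, 386]) cube([68, 1256, 18]);
translate([350, 0, 386]) cube([68, 1256, 18]);
translate([467, 0, 386]) cube([68, 1256, 18]);
translate([584, 0, 386]) cube([68, 1256, 18]);
translate([701, 0, 386]) cube([68, 1256, 18]);
translate([818, 0, 386]) cube([68, 1256, 18]);
translate([935, 0, 386]) cube([68, 1256, 18]);
translate([1052, 0, 386]) cube([68, 1256, 18]);
translate([1169, 0, 386]) cube([68, 1256, 18]);
translate([1286, 0, 386]) cube([68, 1256, 18]);
translate([1403, 0, 386]) cube([68, 1256, 18]);
translate([1520, 0, 386]) cube([68, 1256, 18]);
translate([1637, 0, 386]) cube([68, 1256, 18]);
translate([1754, 0, 386]) cube([68, 1256, 18]);


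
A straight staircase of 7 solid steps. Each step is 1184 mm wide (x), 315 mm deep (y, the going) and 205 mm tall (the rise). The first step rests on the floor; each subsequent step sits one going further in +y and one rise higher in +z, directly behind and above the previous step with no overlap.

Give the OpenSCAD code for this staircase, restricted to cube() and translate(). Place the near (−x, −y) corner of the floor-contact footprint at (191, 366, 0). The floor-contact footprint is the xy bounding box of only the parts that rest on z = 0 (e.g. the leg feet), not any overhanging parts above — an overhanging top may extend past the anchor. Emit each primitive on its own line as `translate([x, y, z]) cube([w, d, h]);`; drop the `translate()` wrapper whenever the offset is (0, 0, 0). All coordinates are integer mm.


translate([191, 366, 0]) cube([1184, 315, 205]);
translate([191, 681, 205]) cube([1184, 315, 205]);
translate([191, 996, 410]) cube([1184, 315, 205]);
translate([191, 1311, 615]) cube([1184, 315, 205]);
translate([191, 1626, 820]) cube([1184, 315, 205]);
translate([191, 1941, 1025]) cube([1184, 315, 205]);
translate([191, 2256, 1230]) cube([1184, 315, 205]);


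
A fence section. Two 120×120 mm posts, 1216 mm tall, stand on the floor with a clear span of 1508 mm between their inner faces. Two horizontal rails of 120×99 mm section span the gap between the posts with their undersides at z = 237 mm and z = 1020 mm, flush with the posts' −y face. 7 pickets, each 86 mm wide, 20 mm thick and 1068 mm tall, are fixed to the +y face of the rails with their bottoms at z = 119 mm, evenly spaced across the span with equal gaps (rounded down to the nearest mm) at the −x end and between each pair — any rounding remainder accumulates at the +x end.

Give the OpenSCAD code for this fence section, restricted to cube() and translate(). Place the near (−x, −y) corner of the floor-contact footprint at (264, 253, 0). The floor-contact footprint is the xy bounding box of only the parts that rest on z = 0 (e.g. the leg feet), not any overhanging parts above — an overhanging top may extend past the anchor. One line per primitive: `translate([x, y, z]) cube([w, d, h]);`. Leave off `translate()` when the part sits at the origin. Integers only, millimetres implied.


translate([264, 253, 0]) cube([120, 120, 1216]);
translate([1892, 253, 0]) cube([120, 120, 1216]);
translate([384, 253, 237]) cube([1508, 120, 99]);
translate([384, 253, 1020]) cube([1508, 120, 99]);
translate([497, 373, 119]) cube([86, 20, 1068]);
translate([696, 373, 119]) cube([86, 20, 1068]);
translate([895, 373, 119]) cube([86, 20, 1068]);
translate([1094, 373, 119]) cube([86, 20, 1068]);
translate([1293, 373, 119]) cube([86, 20, 1068]);
translate([1492, 373, 119]) cube([86, 20, 1068]);
translate([1691, 373, 119]) cube([86, 20, 1068]);


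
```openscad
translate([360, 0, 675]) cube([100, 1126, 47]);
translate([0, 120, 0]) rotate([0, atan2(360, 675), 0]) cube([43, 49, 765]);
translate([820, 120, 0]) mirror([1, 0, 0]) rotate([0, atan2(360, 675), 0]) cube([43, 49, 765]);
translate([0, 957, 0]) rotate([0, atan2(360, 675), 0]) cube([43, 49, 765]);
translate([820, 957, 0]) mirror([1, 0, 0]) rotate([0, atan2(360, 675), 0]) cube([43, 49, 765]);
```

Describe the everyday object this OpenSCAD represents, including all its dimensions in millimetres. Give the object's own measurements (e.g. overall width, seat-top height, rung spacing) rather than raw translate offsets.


A sawhorse. A 100×1126×47 mm beam (x, y, z) sits on two A-frame leg pairs. Each pair is two raked legs of 43×49 mm section (49 mm along y) splaying symmetrically in x. Each leg rises 675 mm vertically over 360 mm of horizontal reach and is 765 mm long along its own axis. Every leg's outer bottom edge rests on the floor and its outer top edge meets a bottom edge of the beam — the left legs (tilting toward +x) meet the beam's −x bottom edge, the right legs (their mirror images, tilting toward −x) meet its +x bottom edge — so the leg tops tuck under the beam, the beam's underside is 675 mm above the floor, and the feet are 820 mm apart outside-to-outside with the beam centred between them. The two leg pairs are set in 120 mm from either end of the beam.


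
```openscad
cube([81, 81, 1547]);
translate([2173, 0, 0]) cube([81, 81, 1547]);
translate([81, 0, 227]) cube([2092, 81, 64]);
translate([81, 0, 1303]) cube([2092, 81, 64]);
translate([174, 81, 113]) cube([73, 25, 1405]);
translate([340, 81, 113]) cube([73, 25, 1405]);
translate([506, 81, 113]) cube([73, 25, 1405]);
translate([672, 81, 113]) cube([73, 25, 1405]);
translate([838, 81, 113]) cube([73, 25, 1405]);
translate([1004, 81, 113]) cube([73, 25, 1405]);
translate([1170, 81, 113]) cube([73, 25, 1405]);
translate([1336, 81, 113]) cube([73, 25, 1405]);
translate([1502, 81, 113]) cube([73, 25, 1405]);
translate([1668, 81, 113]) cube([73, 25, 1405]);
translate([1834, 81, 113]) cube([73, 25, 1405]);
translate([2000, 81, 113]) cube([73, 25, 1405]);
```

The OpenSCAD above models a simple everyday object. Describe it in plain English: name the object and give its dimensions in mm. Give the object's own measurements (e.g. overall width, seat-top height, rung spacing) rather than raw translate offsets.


A fence section. Two 81×81 mm posts, 1547 mm tall, stand on the floor with a clear span of 2092 mm between their inner faces. Two horizontal rails of 81×64 mm section span the gap between the posts with their undersides at z = 227 mm and z = 1303 mm, flush with the posts' −y face. 12 pickets, each 73 mm wide, 25 mm thick and 1405 mm tall, are fixed to the +y face of the rails with their bottoms at z = 113 mm, spaced across the span with a 93 mm gap after the −x post and between neighbouring pickets, with 100 mm left before the +x post.


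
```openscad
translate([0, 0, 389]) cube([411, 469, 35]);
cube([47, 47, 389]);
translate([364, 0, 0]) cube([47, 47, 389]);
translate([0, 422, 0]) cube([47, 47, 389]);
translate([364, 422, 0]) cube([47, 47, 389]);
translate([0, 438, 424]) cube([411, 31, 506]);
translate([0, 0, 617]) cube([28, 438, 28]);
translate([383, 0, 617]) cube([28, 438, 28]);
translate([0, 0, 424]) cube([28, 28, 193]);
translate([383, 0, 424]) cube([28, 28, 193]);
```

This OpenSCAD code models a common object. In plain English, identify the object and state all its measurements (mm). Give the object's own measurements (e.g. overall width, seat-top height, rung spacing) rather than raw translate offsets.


A chair. The seat is a 411×469×35 mm slab with its top at z = 424 mm, on four 47×47 mm corner legs (flush with the seat edges, standing on z = 0). A flat backrest 31 mm thick, 506 mm tall, spans the full seat width and rises from the seat top along its +y edge, rear face flush with the rear of the seat. Two armrests of 28×28 mm section run along each side from the seat's front edge to the front of the backrest, top faces 221 mm above the seat top and outer faces flush with the seat's x-edges; a 28×28 mm post under the front of each armrest stands on the seat at the front corner.


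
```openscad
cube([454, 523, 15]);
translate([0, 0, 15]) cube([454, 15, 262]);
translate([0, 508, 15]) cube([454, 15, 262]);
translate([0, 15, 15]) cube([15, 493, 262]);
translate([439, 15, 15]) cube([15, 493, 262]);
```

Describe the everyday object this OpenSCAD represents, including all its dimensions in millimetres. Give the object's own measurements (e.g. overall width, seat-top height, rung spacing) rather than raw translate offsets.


An open-topped rectangular box: outside dimensions 454×523×277 mm, with a uniform wall and base thickness of 15 mm. The base is a full 454×523 slab on the floor; four walls sit on top of the base. The front and back walls (the −y and +y sides) span the full width; the two side walls fit between them.


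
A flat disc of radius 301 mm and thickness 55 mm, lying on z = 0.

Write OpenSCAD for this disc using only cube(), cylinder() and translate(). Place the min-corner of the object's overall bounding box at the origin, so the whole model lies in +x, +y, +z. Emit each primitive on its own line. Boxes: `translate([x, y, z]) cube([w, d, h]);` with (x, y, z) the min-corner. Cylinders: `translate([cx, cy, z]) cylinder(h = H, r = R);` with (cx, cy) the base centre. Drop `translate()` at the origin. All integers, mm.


translate([301, 301, 0]) cylinder(h = 55, r = 301);


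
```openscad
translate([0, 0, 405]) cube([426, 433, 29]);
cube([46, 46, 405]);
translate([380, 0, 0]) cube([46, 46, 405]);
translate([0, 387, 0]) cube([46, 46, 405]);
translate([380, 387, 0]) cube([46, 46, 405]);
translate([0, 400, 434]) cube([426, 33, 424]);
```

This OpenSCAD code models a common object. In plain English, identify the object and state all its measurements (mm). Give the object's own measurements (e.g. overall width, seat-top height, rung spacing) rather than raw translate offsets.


A chair. The seat is a 426×433×29 mm slab with its top at z = 434 mm, on four 46×46 mm corner legs (flush with the seat edges, standing on z = 0). A flat backrest 33 mm thick, 424 mm tall, spans the full seat width and rises from the seat top along its +y edge, rear face flush with the rear of the seat.


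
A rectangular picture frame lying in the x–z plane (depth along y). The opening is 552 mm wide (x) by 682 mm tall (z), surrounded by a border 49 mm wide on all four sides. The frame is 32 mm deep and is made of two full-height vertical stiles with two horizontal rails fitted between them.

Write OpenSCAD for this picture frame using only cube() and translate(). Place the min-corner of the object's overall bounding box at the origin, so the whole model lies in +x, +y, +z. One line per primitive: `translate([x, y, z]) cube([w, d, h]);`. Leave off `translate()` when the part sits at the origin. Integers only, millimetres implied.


cube([49, 32, 780]);
translate([601, 0, 0]) cube([49, 32, 780]);
translate([49, 0, 0]) cube([552, 32, 49]);
translate([49, 0, 731]) cube([552, 32, 49]);


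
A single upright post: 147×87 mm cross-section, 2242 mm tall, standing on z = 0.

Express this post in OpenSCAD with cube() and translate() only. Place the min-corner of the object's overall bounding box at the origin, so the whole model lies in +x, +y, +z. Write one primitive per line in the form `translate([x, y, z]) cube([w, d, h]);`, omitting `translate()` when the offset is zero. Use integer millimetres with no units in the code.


cube([147, 87, 2242]);


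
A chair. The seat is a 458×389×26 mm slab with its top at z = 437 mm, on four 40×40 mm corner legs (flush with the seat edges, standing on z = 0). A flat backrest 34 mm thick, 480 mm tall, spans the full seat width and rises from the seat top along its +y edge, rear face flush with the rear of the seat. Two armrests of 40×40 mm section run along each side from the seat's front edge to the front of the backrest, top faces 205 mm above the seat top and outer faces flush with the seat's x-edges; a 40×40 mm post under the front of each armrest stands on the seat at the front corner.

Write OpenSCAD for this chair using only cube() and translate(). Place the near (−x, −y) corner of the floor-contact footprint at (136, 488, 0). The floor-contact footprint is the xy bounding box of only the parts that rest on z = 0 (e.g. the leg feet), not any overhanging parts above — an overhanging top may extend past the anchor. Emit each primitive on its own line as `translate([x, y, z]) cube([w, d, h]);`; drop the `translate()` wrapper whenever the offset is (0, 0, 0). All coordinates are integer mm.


translate([136, 488, 411]) cube([458, 389, 26]);
translate([136, 488, 0]) cube([40, 40, 411]);
translate([554, 488, 0]) cube([40, 40, 411]);
translate([136, 837, 0]) cube([40, 40, 411]);
translate([554, 837, 0]) cube([40, 40, 411]);
translate([136, 843, 437]) cube([458, 34, 480]);
translate([136, 488, 602]) cube([40, 355, 40]);
translate([554, 488, 602]) cube([40, 355, 40]);
translate([136, 488, 437]) cube([40, 40, 165]);
translate([554, 488, 437]) cube([40, 40, 165]);


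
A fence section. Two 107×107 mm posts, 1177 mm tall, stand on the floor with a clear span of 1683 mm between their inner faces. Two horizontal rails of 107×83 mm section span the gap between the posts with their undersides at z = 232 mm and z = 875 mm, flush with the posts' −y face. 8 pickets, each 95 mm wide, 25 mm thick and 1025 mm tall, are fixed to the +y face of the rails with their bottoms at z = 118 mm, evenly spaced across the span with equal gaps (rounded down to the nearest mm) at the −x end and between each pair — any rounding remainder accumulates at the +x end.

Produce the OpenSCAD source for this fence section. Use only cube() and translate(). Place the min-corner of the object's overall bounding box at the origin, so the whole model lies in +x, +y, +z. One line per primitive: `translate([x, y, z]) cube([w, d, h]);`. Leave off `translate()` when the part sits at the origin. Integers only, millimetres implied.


cube([107, 107, 1177]);
translate([1790, 0, 0]) cube([107, 107, 1177]);
translate([107, 0, 232]) cube([1683, 107, 83]);
translate([107, 0, 875]) cube([1683, 107, 83]);
translate([209, 107, 118]) cube([95, 25, 1025]);
translate([406, 107, 118]) cube([95, 25, 1025]);
translate([603, 107, 118]) cube([95, 25, 1025]);
translate([800, 107, 118]) cube([95, 25, 1025]);
translate([997, 107, 118]) cube([95, 25, 1025]);
translate([1194, 107, 118]) cube([95, 25, 1025]);
translate([1391, 107, 118]) cube([95, 25, 1025]);
translate([1588, 107, 118]) cube([95, 25, 1025]);


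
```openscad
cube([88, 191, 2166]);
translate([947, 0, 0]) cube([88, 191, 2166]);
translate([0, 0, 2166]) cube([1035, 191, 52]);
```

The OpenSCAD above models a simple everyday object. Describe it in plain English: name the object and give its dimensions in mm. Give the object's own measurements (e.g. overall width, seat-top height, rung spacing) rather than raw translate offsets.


A door frame. The clear opening is 859 mm wide and 2166 mm high. Two 88 mm wide jambs, 191 mm deep, stand either side of the opening from the floor to the top of the opening. A 52 mm thick head sits across the top of both jambs, spanning the full outside width of the frame.


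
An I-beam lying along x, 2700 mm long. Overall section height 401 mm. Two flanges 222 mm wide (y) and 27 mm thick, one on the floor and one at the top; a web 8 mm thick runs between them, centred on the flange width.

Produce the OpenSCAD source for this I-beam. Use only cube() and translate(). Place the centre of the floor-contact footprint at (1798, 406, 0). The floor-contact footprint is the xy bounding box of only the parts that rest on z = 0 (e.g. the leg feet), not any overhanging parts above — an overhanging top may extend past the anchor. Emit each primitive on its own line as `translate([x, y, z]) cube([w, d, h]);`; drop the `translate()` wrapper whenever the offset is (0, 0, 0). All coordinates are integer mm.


translate([448, 295, 0]) cube([2700, 222, 27]);
translate([448, 402, 27]) cube([2700, 8, 347]);
translate([448, 295, 374]) cube([2700, 222, 27]);


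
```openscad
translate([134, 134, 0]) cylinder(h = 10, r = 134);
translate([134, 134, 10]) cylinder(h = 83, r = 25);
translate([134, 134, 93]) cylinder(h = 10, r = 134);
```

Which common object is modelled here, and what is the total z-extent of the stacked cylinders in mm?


A spool. The overall height is 103 mm.

Three coaxial cylinders, large–small–large — a spool. Two 10 mm flanges and a 83 mm core give 10 + 83 + 10 = 103 mm.


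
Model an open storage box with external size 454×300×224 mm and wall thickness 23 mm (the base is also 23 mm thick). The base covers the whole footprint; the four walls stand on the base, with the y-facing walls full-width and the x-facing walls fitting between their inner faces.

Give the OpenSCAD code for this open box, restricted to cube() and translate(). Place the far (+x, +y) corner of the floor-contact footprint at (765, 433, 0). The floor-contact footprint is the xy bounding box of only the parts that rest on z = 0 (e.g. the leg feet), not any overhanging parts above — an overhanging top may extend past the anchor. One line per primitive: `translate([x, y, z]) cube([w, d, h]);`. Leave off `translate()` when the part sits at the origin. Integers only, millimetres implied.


translate([311, 133, 0]) cube([454, 300, 23]);
translate([311, 133, 23]) cube([454, 23, 201]);
translate([311, 410, 23]) cube([454, 23, 201]);
translate([311, 156, 23]) cube([23, 254, 201]);
translate([742, 156, 23]) cube([23, 254, 201]);


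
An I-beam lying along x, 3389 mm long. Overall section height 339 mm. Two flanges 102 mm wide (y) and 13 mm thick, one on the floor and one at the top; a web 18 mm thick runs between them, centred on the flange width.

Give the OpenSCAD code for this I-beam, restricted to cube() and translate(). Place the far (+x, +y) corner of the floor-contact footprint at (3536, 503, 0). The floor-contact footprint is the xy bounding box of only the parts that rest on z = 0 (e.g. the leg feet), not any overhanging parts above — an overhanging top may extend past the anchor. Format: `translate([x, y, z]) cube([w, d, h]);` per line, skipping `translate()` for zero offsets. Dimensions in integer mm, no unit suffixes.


translate([147, 401, 0]) cube([3389, 102, 13]);
translate([147, 443, 13]) cube([3389, 18, 313]);
translate([147, 401, 326]) cube([3389, 102, 13]);


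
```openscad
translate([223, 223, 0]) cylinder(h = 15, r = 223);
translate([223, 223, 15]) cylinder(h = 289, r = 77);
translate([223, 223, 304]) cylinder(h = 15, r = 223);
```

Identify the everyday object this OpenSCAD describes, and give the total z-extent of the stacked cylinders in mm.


A spool. The overall height is 319 mm.

Three coaxial cylinders, large–small–large — a spool. Two 15 mm flanges and a 289 mm core give 15 + 289 + 15 = 319 mm.


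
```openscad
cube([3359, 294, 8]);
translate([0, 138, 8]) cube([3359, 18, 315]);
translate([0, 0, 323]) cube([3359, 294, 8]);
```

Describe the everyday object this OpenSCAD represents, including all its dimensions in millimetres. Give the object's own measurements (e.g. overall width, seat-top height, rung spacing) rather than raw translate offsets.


An I-beam lying along x, 3359 mm long. Overall section height 331 mm. Two flanges 294 mm wide (y) and 8 mm thick, one on the floor and one at the top; a web 18 mm thick runs between them, centred on the flange width.


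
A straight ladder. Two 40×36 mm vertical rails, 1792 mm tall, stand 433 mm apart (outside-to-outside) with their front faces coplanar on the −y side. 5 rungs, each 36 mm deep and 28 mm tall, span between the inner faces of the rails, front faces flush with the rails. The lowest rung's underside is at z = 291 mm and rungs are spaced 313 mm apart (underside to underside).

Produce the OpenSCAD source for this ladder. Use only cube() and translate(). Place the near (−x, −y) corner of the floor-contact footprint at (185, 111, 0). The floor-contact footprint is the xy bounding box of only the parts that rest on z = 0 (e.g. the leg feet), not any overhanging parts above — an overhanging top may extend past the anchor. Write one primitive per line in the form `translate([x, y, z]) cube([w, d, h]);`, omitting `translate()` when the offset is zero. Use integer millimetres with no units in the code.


translate([185, 111, 0]) cube([40, 36, 1792]);
translate([578, 111, 0]) cube([40, 36, 1792]);
translate([225, 111, 291]) cube([353, 36, 28]);
translate([225, 111, 604]) cube([353, 36, 28]);
translate([225, 111, 917]) cube([353, 36, 28]);
translate([225, 111, 1230]) cube([353, 36, 28]);
translate([225, 111, 1543]) cube([353, 36, 28]);
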